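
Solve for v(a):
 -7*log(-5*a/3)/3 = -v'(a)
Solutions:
 v(a) = C1 + 7*a*log(-a)/3 + 7*a*(-log(3) - 1 + log(5))/3


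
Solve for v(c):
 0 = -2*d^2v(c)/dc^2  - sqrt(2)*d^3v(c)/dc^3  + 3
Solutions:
 v(c) = C1 + C2*c + C3*exp(-sqrt(2)*c) + 3*c^2/4


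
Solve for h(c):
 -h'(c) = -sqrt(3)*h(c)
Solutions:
 h(c) = C1*exp(sqrt(3)*c)


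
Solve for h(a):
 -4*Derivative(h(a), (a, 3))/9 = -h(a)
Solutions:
 h(a) = C3*exp(2^(1/3)*3^(2/3)*a/2) + (C1*sin(3*2^(1/3)*3^(1/6)*a/4) + C2*cos(3*2^(1/3)*3^(1/6)*a/4))*exp(-2^(1/3)*3^(2/3)*a/4)


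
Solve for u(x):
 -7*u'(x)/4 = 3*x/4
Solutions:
 u(x) = C1 - 3*x^2/14


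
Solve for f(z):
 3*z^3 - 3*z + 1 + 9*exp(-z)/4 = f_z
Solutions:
 f(z) = C1 + 3*z^4/4 - 3*z^2/2 + z - 9*exp(-z)/4


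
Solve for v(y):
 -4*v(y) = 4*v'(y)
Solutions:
 v(y) = C1*exp(-y)


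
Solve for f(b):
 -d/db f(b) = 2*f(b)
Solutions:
 f(b) = C1*exp(-2*b)


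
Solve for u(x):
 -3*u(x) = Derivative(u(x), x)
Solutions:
 u(x) = C1*exp(-3*x)


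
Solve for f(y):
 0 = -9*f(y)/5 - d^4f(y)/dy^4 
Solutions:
 f(y) = (C1*sin(5^(3/4)*sqrt(6)*y/10) + C2*cos(5^(3/4)*sqrt(6)*y/10))*exp(-5^(3/4)*sqrt(6)*y/10) + (C3*sin(5^(3/4)*sqrt(6)*y/10) + C4*cos(5^(3/4)*sqrt(6)*y/10))*exp(5^(3/4)*sqrt(6)*y/10)


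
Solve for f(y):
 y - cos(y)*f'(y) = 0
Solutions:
 f(y) = C1 + Integral(y/cos(y), y)


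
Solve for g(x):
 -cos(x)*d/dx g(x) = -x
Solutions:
 g(x) = C1 + Integral(x/cos(x), x)


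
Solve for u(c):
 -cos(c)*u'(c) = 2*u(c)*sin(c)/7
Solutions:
 u(c) = C1*cos(c)^(2/7)


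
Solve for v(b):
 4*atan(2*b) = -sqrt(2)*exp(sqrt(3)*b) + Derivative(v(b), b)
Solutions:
 v(b) = C1 + 4*b*atan(2*b) + sqrt(6)*exp(sqrt(3)*b)/3 - log(4*b^2 + 1)


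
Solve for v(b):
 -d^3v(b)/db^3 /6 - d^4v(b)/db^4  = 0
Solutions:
 v(b) = C1 + C2*b + C3*b^2 + C4*exp(-b/6)


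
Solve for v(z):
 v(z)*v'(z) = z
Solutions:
 v(z) = -sqrt(C1 + z^2)
 v(z) = sqrt(C1 + z^2)


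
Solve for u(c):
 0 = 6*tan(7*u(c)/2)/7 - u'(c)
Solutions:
 u(c) = -2*asin(C1*exp(3*c))/7 + 2*pi/7
 u(c) = 2*asin(C1*exp(3*c))/7


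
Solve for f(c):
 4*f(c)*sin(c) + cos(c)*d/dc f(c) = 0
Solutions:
 f(c) = C1*cos(c)^4


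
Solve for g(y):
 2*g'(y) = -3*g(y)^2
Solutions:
 g(y) = 2/(C1 + 3*y)


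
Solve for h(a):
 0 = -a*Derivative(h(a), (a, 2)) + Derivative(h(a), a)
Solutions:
 h(a) = C1 + C2*a^2


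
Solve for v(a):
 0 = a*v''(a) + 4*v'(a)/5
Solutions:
 v(a) = C1 + C2*a^(1/5)


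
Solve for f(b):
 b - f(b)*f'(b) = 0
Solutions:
 f(b) = -sqrt(C1 + b^2)
 f(b) = sqrt(C1 + b^2)


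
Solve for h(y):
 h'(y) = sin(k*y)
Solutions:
 h(y) = C1 - cos(k*y)/k


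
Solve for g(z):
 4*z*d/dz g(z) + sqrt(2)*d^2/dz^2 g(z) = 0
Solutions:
 g(z) = C1 + C2*erf(2^(1/4)*z)


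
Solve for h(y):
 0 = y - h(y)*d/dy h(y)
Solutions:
 h(y) = -sqrt(C1 + y^2)
 h(y) = sqrt(C1 + y^2)


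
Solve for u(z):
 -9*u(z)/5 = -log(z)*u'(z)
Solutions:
 u(z) = C1*exp(9*li(z)/5)


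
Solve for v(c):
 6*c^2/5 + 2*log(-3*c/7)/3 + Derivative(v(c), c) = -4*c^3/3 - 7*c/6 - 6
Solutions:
 v(c) = C1 - c^4/3 - 2*c^3/5 - 7*c^2/12 - 2*c*log(-c)/3 + 2*c*(-8 - log(3) + log(7))/3


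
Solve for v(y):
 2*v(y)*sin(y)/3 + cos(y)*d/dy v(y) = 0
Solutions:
 v(y) = C1*cos(y)^(2/3)


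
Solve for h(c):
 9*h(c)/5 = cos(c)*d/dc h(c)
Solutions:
 h(c) = C1*(sin(c) + 1)^(9/10)/(sin(c) - 1)^(9/10)


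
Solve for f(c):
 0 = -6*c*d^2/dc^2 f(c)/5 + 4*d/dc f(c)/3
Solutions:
 f(c) = C1 + C2*c^(19/9)


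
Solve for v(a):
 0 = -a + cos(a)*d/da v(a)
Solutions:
 v(a) = C1 + Integral(a/cos(a), a)


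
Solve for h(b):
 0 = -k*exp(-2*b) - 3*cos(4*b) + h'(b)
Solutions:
 h(b) = C1 - k*exp(-2*b)/2 + 3*sin(4*b)/4


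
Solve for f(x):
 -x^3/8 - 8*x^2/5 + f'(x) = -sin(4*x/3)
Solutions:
 f(x) = C1 + x^4/32 + 8*x^3/15 + 3*cos(4*x/3)/4


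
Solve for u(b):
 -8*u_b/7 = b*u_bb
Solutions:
 u(b) = C1 + C2/b^(1/7)


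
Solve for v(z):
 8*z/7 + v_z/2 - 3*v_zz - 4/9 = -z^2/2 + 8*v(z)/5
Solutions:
 v(z) = 5*z^2/16 + 815*z/896 + (C1*sin(sqrt(1895)*z/60) + C2*cos(sqrt(1895)*z/60))*exp(z/12) - 150365/129024


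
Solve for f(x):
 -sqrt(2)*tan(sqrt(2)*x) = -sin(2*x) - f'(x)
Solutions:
 f(x) = C1 - log(cos(sqrt(2)*x)) + cos(2*x)/2


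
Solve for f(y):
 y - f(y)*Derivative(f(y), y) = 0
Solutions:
 f(y) = -sqrt(C1 + y^2)
 f(y) = sqrt(C1 + y^2)


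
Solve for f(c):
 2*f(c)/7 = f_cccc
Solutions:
 f(c) = C1*exp(-2^(1/4)*7^(3/4)*c/7) + C2*exp(2^(1/4)*7^(3/4)*c/7) + C3*sin(2^(1/4)*7^(3/4)*c/7) + C4*cos(2^(1/4)*7^(3/4)*c/7)


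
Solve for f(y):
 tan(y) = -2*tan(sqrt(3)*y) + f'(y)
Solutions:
 f(y) = C1 - log(cos(y)) - 2*sqrt(3)*log(cos(sqrt(3)*y))/3


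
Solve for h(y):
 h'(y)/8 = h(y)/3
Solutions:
 h(y) = C1*exp(8*y/3)


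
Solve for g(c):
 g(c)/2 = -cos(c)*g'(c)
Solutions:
 g(c) = C1*(sin(c) - 1)^(1/4)/(sin(c) + 1)^(1/4)


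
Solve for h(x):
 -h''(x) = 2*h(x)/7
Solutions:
 h(x) = C1*sin(sqrt(14)*x/7) + C2*cos(sqrt(14)*x/7)


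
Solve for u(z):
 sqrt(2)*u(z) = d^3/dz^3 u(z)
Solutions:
 u(z) = C3*exp(2^(1/6)*z) + (C1*sin(2^(1/6)*sqrt(3)*z/2) + C2*cos(2^(1/6)*sqrt(3)*z/2))*exp(-2^(1/6)*z/2)


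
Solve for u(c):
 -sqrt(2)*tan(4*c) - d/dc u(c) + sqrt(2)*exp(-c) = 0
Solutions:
 u(c) = C1 - sqrt(2)*log(tan(4*c)^2 + 1)/8 - sqrt(2)*exp(-c)


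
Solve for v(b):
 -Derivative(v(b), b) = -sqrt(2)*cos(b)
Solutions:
 v(b) = C1 + sqrt(2)*sin(b)


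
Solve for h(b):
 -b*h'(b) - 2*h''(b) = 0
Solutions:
 h(b) = C1 + C2*erf(b/2)


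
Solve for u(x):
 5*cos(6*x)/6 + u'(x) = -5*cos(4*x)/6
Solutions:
 u(x) = C1 - 5*sin(4*x)/24 - 5*sin(6*x)/36


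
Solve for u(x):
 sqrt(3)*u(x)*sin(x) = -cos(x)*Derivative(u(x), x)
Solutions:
 u(x) = C1*cos(x)^(sqrt(3))


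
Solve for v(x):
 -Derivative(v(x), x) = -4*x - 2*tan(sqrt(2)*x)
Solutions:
 v(x) = C1 + 2*x^2 - sqrt(2)*log(cos(sqrt(2)*x))


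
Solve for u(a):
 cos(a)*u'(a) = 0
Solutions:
 u(a) = C1


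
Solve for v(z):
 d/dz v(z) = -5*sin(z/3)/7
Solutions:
 v(z) = C1 + 15*cos(z/3)/7


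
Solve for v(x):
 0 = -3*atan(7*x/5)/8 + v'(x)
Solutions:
 v(x) = C1 + 3*x*atan(7*x/5)/8 - 15*log(49*x^2 + 25)/112


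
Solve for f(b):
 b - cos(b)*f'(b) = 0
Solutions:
 f(b) = C1 + Integral(b/cos(b), b)


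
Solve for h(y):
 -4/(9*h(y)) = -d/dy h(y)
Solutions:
 h(y) = -sqrt(C1 + 8*y)/3
 h(y) = sqrt(C1 + 8*y)/3


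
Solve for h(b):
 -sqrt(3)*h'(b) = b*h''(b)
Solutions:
 h(b) = C1 + C2*b^(1 - sqrt(3))


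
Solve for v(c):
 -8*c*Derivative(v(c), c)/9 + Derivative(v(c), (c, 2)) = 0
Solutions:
 v(c) = C1 + C2*erfi(2*c/3)


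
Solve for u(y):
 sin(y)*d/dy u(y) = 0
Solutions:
 u(y) = C1


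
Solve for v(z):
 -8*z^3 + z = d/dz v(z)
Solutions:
 v(z) = C1 - 2*z^4 + z^2/2


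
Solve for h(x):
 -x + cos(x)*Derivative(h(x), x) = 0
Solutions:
 h(x) = C1 + Integral(x/cos(x), x)


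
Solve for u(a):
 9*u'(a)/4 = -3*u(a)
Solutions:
 u(a) = C1*exp(-4*a/3)


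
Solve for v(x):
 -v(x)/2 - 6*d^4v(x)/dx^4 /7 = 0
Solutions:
 v(x) = (C1*sin(3^(3/4)*7^(1/4)*x/6) + C2*cos(3^(3/4)*7^(1/4)*x/6))*exp(-3^(3/4)*7^(1/4)*x/6) + (C3*sin(3^(3/4)*7^(1/4)*x/6) + C4*cos(3^(3/4)*7^(1/4)*x/6))*exp(3^(3/4)*7^(1/4)*x/6)


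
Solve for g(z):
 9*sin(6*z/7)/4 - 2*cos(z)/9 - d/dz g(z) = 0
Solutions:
 g(z) = C1 - 2*sin(z)/9 - 21*cos(6*z/7)/8


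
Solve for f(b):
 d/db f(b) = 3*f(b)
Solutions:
 f(b) = C1*exp(3*b)


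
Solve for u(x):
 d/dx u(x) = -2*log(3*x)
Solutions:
 u(x) = C1 - 2*x*log(x) - x*log(9) + 2*x


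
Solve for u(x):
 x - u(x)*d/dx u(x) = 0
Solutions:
 u(x) = -sqrt(C1 + x^2)
 u(x) = sqrt(C1 + x^2)


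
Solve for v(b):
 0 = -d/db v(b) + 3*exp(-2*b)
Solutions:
 v(b) = C1 - 3*exp(-2*b)/2


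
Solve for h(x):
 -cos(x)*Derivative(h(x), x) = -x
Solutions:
 h(x) = C1 + Integral(x/cos(x), x)


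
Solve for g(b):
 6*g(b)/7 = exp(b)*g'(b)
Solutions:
 g(b) = C1*exp(-6*exp(-b)/7)


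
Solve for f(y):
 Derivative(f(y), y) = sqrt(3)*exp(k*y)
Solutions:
 f(y) = C1 + sqrt(3)*exp(k*y)/k


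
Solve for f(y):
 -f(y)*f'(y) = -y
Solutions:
 f(y) = -sqrt(C1 + y^2)
 f(y) = sqrt(C1 + y^2)


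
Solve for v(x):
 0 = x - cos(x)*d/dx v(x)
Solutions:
 v(x) = C1 + Integral(x/cos(x), x)


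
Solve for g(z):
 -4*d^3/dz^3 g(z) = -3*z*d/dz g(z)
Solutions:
 g(z) = C1 + Integral(C2*airyai(6^(1/3)*z/2) + C3*airybi(6^(1/3)*z/2), z)


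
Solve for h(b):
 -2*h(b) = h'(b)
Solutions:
 h(b) = C1*exp(-2*b)


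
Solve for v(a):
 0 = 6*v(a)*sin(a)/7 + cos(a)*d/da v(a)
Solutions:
 v(a) = C1*cos(a)^(6/7)


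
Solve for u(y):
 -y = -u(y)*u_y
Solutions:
 u(y) = -sqrt(C1 + y^2)
 u(y) = sqrt(C1 + y^2)


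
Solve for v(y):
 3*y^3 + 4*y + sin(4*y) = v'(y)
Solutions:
 v(y) = C1 + 3*y^4/4 + 2*y^2 - cos(4*y)/4


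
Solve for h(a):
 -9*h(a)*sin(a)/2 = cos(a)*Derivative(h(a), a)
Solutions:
 h(a) = C1*cos(a)^(9/2)


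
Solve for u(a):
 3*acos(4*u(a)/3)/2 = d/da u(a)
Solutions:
 Integral(1/acos(4*_y/3), (_y, u(a))) = C1 + 3*a/2


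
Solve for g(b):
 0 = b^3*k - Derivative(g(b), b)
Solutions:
 g(b) = C1 + b^4*k/4


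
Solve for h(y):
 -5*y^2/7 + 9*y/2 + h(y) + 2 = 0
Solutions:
 h(y) = 5*y^2/7 - 9*y/2 - 2


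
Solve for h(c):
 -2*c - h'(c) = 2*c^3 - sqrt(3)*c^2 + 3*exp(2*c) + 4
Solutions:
 h(c) = C1 - c^4/2 + sqrt(3)*c^3/3 - c^2 - 4*c - 3*exp(2*c)/2


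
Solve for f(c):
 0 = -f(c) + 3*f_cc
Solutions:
 f(c) = C1*exp(-sqrt(3)*c/3) + C2*exp(sqrt(3)*c/3)


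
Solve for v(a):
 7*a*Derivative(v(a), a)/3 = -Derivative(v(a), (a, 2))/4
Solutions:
 v(a) = C1 + C2*erf(sqrt(42)*a/3)


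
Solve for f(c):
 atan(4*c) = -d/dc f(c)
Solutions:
 f(c) = C1 - c*atan(4*c) + log(16*c^2 + 1)/8


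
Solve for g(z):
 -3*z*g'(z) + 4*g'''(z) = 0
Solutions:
 g(z) = C1 + Integral(C2*airyai(6^(1/3)*z/2) + C3*airybi(6^(1/3)*z/2), z)


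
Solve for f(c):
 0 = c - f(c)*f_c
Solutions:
 f(c) = -sqrt(C1 + c^2)
 f(c) = sqrt(C1 + c^2)


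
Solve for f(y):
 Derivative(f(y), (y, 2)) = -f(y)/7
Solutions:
 f(y) = C1*sin(sqrt(7)*y/7) + C2*cos(sqrt(7)*y/7)


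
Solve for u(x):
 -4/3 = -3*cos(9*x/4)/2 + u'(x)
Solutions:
 u(x) = C1 - 4*x/3 + 2*sin(9*x/4)/3


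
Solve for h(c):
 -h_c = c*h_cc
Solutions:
 h(c) = C1 + C2*log(c)


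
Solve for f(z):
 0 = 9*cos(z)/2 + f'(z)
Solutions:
 f(z) = C1 - 9*sin(z)/2


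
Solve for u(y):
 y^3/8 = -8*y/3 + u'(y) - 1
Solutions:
 u(y) = C1 + y^4/32 + 4*y^2/3 + y


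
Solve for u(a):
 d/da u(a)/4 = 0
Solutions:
 u(a) = C1


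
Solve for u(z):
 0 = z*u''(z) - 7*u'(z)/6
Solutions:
 u(z) = C1 + C2*z^(13/6)


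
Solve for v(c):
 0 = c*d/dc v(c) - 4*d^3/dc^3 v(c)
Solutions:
 v(c) = C1 + Integral(C2*airyai(2^(1/3)*c/2) + C3*airybi(2^(1/3)*c/2), c)


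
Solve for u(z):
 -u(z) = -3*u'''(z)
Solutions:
 u(z) = C3*exp(3^(2/3)*z/3) + (C1*sin(3^(1/6)*z/2) + C2*cos(3^(1/6)*z/2))*exp(-3^(2/3)*z/6)


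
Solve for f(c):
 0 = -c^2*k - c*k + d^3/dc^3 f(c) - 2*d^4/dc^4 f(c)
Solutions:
 f(c) = C1 + C2*c + C3*c^2 + C4*exp(c/2) + c^5*k/60 + 5*c^4*k/24 + 5*c^3*k/3


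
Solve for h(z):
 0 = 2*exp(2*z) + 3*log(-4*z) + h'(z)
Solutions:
 h(z) = C1 - 3*z*log(-z) + 3*z*(1 - 2*log(2)) - exp(2*z)


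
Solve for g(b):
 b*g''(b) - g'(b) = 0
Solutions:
 g(b) = C1 + C2*b^2


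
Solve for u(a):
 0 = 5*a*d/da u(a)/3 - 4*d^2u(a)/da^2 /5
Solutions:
 u(a) = C1 + C2*erfi(5*sqrt(6)*a/12)


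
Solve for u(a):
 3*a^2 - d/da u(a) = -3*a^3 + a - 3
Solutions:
 u(a) = C1 + 3*a^4/4 + a^3 - a^2/2 + 3*a


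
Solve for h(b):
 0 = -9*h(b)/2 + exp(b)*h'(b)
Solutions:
 h(b) = C1*exp(-9*exp(-b)/2)


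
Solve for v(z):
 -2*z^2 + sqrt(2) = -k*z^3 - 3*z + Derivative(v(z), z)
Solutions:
 v(z) = C1 + k*z^4/4 - 2*z^3/3 + 3*z^2/2 + sqrt(2)*z


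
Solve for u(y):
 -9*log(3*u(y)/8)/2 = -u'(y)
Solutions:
 2*Integral(1/(-log(_y) - log(3) + 3*log(2)), (_y, u(y)))/9 = C1 - y


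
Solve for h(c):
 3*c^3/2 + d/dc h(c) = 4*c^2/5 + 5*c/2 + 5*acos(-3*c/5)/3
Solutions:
 h(c) = C1 - 3*c^4/8 + 4*c^3/15 + 5*c^2/4 + 5*c*acos(-3*c/5)/3 + 5*sqrt(25 - 9*c^2)/9


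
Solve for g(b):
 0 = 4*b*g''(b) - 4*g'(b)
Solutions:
 g(b) = C1 + C2*b^2


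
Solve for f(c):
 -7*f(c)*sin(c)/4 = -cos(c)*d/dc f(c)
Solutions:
 f(c) = C1/cos(c)^(7/4)


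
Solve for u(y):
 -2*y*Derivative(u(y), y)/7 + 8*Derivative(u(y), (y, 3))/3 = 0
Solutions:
 u(y) = C1 + Integral(C2*airyai(294^(1/3)*y/14) + C3*airybi(294^(1/3)*y/14), y)


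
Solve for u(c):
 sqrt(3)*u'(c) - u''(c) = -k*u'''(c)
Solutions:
 u(c) = C1 + C2*exp(c*(1 - sqrt(-4*sqrt(3)*k + 1))/(2*k)) + C3*exp(c*(sqrt(-4*sqrt(3)*k + 1) + 1)/(2*k))


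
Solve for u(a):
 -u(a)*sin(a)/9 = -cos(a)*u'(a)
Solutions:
 u(a) = C1/cos(a)^(1/9)


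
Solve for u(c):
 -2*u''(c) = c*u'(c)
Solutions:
 u(c) = C1 + C2*erf(c/2)


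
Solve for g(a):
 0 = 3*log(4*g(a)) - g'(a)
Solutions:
 -Integral(1/(log(_y) + 2*log(2)), (_y, g(a)))/3 = C1 - a


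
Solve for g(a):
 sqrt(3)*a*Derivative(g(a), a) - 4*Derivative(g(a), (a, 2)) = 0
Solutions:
 g(a) = C1 + C2*erfi(sqrt(2)*3^(1/4)*a/4)


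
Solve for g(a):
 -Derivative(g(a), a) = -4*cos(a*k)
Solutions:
 g(a) = C1 + 4*sin(a*k)/k


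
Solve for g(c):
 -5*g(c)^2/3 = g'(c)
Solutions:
 g(c) = 3/(C1 + 5*c)


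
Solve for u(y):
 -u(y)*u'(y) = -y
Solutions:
 u(y) = -sqrt(C1 + y^2)
 u(y) = sqrt(C1 + y^2)


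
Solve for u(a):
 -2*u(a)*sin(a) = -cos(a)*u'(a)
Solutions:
 u(a) = C1/cos(a)^2


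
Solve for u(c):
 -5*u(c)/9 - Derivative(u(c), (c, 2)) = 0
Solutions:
 u(c) = C1*sin(sqrt(5)*c/3) + C2*cos(sqrt(5)*c/3)


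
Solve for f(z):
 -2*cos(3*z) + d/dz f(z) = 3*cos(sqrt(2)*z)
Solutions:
 f(z) = C1 + 2*sin(3*z)/3 + 3*sqrt(2)*sin(sqrt(2)*z)/2


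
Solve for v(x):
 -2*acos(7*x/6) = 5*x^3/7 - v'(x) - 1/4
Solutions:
 v(x) = C1 + 5*x^4/28 + 2*x*acos(7*x/6) - x/4 - 2*sqrt(36 - 49*x^2)/7


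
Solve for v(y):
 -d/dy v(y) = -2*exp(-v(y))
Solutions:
 v(y) = log(C1 + 2*y)


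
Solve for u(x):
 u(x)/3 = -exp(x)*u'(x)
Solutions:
 u(x) = C1*exp(exp(-x)/3)


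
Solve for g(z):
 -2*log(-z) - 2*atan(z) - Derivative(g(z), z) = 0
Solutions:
 g(z) = C1 - 2*z*log(-z) - 2*z*atan(z) + 2*z + log(z^2 + 1)


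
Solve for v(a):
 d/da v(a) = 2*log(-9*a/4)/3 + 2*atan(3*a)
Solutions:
 v(a) = C1 + 2*a*log(-a)/3 + 2*a*atan(3*a) - 4*a*log(2)/3 - 2*a/3 + 4*a*log(3)/3 - log(9*a^2 + 1)/3


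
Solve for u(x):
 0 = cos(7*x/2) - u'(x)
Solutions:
 u(x) = C1 + 2*sin(7*x/2)/7


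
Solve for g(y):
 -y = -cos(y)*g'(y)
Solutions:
 g(y) = C1 + Integral(y/cos(y), y)


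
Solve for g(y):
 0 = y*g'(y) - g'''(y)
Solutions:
 g(y) = C1 + Integral(C2*airyai(y) + C3*airybi(y), y)


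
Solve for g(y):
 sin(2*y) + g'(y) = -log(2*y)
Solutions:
 g(y) = C1 - y*log(y) - y*log(2) + y + cos(2*y)/2


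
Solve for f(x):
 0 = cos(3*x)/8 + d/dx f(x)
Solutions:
 f(x) = C1 - sin(3*x)/24


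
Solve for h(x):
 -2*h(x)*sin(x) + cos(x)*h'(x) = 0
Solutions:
 h(x) = C1/cos(x)^2


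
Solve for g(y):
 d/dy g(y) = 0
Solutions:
 g(y) = C1


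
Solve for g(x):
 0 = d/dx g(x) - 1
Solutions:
 g(x) = C1 + x


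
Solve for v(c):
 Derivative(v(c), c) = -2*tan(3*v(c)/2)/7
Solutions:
 v(c) = -2*asin(C1*exp(-3*c/7))/3 + 2*pi/3
 v(c) = 2*asin(C1*exp(-3*c/7))/3


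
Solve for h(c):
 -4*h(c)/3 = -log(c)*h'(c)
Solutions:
 h(c) = C1*exp(4*li(c)/3)


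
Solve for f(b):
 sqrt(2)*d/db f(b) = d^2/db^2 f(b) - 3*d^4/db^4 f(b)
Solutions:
 f(b) = C1 + C2*exp(2^(1/6)*b*(2/(sqrt(79) + 9)^(1/3) + 2^(2/3)*(sqrt(79) + 9)^(1/3))/12)*sin(2^(1/6)*sqrt(3)*b*(-2^(2/3)*(sqrt(79) + 9)^(1/3) + 2/(sqrt(79) + 9)^(1/3))/12) + C3*exp(2^(1/6)*b*(2/(sqrt(79) + 9)^(1/3) + 2^(2/3)*(sqrt(79) + 9)^(1/3))/12)*cos(2^(1/6)*sqrt(3)*b*(-2^(2/3)*(sqrt(79) + 9)^(1/3) + 2/(sqrt(79) + 9)^(1/3))/12) + C4*exp(-2^(1/6)*b*(2/(sqrt(79) + 9)^(1/3) + 2^(2/3)*(sqrt(79) + 9)^(1/3))/6)


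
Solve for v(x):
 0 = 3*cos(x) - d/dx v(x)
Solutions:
 v(x) = C1 + 3*sin(x)


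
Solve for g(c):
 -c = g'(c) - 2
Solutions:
 g(c) = C1 - c^2/2 + 2*c


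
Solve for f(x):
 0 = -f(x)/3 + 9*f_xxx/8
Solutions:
 f(x) = C3*exp(2*x/3) + (C1*sin(sqrt(3)*x/3) + C2*cos(sqrt(3)*x/3))*exp(-x/3)


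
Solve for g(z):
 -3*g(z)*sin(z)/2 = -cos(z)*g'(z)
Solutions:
 g(z) = C1/cos(z)^(3/2)


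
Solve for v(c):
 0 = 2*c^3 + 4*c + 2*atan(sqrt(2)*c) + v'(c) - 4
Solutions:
 v(c) = C1 - c^4/2 - 2*c^2 - 2*c*atan(sqrt(2)*c) + 4*c + sqrt(2)*log(2*c^2 + 1)/2


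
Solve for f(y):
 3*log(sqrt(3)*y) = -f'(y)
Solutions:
 f(y) = C1 - 3*y*log(y) - 3*y*log(3)/2 + 3*y


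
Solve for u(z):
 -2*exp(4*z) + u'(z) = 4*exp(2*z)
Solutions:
 u(z) = C1 + exp(4*z)/2 + 2*exp(2*z)


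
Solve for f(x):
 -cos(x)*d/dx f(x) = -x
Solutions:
 f(x) = C1 + Integral(x/cos(x), x)


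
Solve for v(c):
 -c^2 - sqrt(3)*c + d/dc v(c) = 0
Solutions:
 v(c) = C1 + c^3/3 + sqrt(3)*c^2/2


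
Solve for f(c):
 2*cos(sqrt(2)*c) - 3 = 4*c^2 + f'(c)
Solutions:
 f(c) = C1 - 4*c^3/3 - 3*c + sqrt(2)*sin(sqrt(2)*c)


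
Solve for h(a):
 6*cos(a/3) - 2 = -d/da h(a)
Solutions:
 h(a) = C1 + 2*a - 18*sin(a/3)


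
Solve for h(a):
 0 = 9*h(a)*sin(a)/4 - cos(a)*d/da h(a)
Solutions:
 h(a) = C1/cos(a)^(9/4)


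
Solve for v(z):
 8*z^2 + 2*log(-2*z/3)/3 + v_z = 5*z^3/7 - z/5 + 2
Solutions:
 v(z) = C1 + 5*z^4/28 - 8*z^3/3 - z^2/10 - 2*z*log(-z)/3 + 2*z*(-log(2) + log(3) + 4)/3


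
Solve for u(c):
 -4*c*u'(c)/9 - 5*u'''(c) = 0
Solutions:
 u(c) = C1 + Integral(C2*airyai(-2^(2/3)*75^(1/3)*c/15) + C3*airybi(-2^(2/3)*75^(1/3)*c/15), c)


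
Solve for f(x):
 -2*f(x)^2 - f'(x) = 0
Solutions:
 f(x) = 1/(C1 + 2*x)


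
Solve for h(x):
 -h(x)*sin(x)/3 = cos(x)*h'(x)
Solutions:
 h(x) = C1*cos(x)^(1/3)


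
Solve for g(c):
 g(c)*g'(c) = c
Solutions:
 g(c) = -sqrt(C1 + c^2)
 g(c) = sqrt(C1 + c^2)


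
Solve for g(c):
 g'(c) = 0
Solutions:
 g(c) = C1


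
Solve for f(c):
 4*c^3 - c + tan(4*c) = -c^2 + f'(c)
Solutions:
 f(c) = C1 + c^4 + c^3/3 - c^2/2 - log(cos(4*c))/4


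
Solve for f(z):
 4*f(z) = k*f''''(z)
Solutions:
 f(z) = C1*exp(-sqrt(2)*z*(1/k)^(1/4)) + C2*exp(sqrt(2)*z*(1/k)^(1/4)) + C3*exp(-sqrt(2)*I*z*(1/k)^(1/4)) + C4*exp(sqrt(2)*I*z*(1/k)^(1/4))


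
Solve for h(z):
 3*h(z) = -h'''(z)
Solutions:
 h(z) = C3*exp(-3^(1/3)*z) + (C1*sin(3^(5/6)*z/2) + C2*cos(3^(5/6)*z/2))*exp(3^(1/3)*z/2)


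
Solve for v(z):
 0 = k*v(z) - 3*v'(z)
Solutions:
 v(z) = C1*exp(k*z/3)


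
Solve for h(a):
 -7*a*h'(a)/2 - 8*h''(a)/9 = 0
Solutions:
 h(a) = C1 + C2*erf(3*sqrt(14)*a/8)


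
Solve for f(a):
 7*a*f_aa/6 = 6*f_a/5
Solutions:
 f(a) = C1 + C2*a^(71/35)


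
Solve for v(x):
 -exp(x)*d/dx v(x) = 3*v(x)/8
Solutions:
 v(x) = C1*exp(3*exp(-x)/8)


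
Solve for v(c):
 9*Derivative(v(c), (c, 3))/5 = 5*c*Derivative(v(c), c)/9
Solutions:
 v(c) = C1 + Integral(C2*airyai(15^(2/3)*c/9) + C3*airybi(15^(2/3)*c/9), c)


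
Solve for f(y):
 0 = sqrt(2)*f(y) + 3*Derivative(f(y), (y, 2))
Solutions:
 f(y) = C1*sin(2^(1/4)*sqrt(3)*y/3) + C2*cos(2^(1/4)*sqrt(3)*y/3)


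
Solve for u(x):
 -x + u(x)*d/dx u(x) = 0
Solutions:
 u(x) = -sqrt(C1 + x^2)
 u(x) = sqrt(C1 + x^2)


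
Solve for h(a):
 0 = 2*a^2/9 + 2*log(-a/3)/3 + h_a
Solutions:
 h(a) = C1 - 2*a^3/27 - 2*a*log(-a)/3 + 2*a*(1 + log(3))/3


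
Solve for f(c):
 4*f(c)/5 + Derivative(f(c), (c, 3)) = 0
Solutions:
 f(c) = C3*exp(-10^(2/3)*c/5) + (C1*sin(10^(2/3)*sqrt(3)*c/10) + C2*cos(10^(2/3)*sqrt(3)*c/10))*exp(10^(2/3)*c/10)


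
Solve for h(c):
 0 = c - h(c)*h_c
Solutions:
 h(c) = -sqrt(C1 + c^2)
 h(c) = sqrt(C1 + c^2)


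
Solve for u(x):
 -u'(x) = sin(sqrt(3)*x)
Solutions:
 u(x) = C1 + sqrt(3)*cos(sqrt(3)*x)/3


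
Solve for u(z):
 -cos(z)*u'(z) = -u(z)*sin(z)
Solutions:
 u(z) = C1/cos(z)


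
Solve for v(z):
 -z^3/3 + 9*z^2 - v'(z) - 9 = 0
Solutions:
 v(z) = C1 - z^4/12 + 3*z^3 - 9*z


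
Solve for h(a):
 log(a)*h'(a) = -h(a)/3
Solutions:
 h(a) = C1*exp(-li(a)/3)


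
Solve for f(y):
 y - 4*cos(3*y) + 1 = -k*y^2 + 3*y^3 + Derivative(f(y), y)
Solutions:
 f(y) = C1 + k*y^3/3 - 3*y^4/4 + y^2/2 + y - 4*sin(3*y)/3


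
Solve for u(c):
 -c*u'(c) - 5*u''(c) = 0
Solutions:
 u(c) = C1 + C2*erf(sqrt(10)*c/10)


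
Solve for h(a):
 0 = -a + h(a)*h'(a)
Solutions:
 h(a) = -sqrt(C1 + a^2)
 h(a) = sqrt(C1 + a^2)


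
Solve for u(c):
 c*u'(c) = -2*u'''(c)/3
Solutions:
 u(c) = C1 + Integral(C2*airyai(-2^(2/3)*3^(1/3)*c/2) + C3*airybi(-2^(2/3)*3^(1/3)*c/2), c)


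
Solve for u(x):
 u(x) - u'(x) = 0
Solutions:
 u(x) = C1*exp(x)


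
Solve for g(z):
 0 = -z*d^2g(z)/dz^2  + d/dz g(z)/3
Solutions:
 g(z) = C1 + C2*z^(4/3)


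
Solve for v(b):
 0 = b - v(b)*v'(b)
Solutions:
 v(b) = -sqrt(C1 + b^2)
 v(b) = sqrt(C1 + b^2)


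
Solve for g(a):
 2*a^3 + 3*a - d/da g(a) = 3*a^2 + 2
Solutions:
 g(a) = C1 + a^4/2 - a^3 + 3*a^2/2 - 2*a


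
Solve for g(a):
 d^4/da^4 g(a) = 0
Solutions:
 g(a) = C1 + C2*a + C3*a^2 + C4*a^3


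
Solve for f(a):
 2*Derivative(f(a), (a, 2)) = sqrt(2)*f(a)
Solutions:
 f(a) = C1*exp(-2^(3/4)*a/2) + C2*exp(2^(3/4)*a/2)


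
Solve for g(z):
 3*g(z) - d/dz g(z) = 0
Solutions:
 g(z) = C1*exp(3*z)


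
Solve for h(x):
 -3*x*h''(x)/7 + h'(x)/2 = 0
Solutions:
 h(x) = C1 + C2*x^(13/6)


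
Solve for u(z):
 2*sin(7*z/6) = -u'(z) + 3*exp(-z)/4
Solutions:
 u(z) = C1 + 12*cos(7*z/6)/7 - 3*exp(-z)/4


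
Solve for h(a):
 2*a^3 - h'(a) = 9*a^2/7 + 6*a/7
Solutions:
 h(a) = C1 + a^4/2 - 3*a^3/7 - 3*a^2/7


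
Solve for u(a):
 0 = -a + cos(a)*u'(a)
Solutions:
 u(a) = C1 + Integral(a/cos(a), a)


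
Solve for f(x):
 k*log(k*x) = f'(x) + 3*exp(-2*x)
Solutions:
 f(x) = C1 + k*x*log(k*x) - k*x + 3*exp(-2*x)/2


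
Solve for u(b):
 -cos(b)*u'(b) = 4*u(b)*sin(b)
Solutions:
 u(b) = C1*cos(b)^4


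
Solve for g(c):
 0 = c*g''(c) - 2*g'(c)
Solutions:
 g(c) = C1 + C2*c^3


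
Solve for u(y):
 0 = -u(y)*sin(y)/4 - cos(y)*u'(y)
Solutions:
 u(y) = C1*cos(y)^(1/4)


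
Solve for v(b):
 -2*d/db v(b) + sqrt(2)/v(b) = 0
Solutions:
 v(b) = -sqrt(C1 + sqrt(2)*b)
 v(b) = sqrt(C1 + sqrt(2)*b)


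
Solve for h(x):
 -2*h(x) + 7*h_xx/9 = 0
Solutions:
 h(x) = C1*exp(-3*sqrt(14)*x/7) + C2*exp(3*sqrt(14)*x/7)


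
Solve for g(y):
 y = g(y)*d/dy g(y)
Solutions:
 g(y) = -sqrt(C1 + y^2)
 g(y) = sqrt(C1 + y^2)


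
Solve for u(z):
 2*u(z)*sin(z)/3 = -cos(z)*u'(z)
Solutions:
 u(z) = C1*cos(z)^(2/3)


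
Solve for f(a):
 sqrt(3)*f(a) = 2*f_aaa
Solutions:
 f(a) = C3*exp(2^(2/3)*3^(1/6)*a/2) + (C1*sin(6^(2/3)*a/4) + C2*cos(6^(2/3)*a/4))*exp(-2^(2/3)*3^(1/6)*a/4)


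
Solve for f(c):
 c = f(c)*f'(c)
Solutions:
 f(c) = -sqrt(C1 + c^2)
 f(c) = sqrt(C1 + c^2)


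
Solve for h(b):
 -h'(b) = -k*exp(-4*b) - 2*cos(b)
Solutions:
 h(b) = C1 - k*exp(-4*b)/4 + 2*sin(b)


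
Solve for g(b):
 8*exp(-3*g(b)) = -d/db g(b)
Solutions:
 g(b) = log(C1 - 24*b)/3
 g(b) = log((-3^(1/3) - 3^(5/6)*I)*(C1 - 8*b)^(1/3)/2)
 g(b) = log((-3^(1/3) + 3^(5/6)*I)*(C1 - 8*b)^(1/3)/2)


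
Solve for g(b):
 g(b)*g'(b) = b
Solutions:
 g(b) = -sqrt(C1 + b^2)
 g(b) = sqrt(C1 + b^2)


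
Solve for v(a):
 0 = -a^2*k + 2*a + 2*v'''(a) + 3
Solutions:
 v(a) = C1 + C2*a + C3*a^2 + a^5*k/120 - a^4/24 - a^3/4


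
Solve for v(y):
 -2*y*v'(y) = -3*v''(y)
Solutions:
 v(y) = C1 + C2*erfi(sqrt(3)*y/3)


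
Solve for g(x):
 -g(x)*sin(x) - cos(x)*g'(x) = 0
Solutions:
 g(x) = C1*cos(x)


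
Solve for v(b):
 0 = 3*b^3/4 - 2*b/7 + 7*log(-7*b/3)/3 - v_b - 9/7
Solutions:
 v(b) = C1 + 3*b^4/16 - b^2/7 + 7*b*log(-b)/3 + b*(-76 - 49*log(3) + 49*log(7))/21


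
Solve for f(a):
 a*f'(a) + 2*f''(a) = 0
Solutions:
 f(a) = C1 + C2*erf(a/2)


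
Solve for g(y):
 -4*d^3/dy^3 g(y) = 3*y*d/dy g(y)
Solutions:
 g(y) = C1 + Integral(C2*airyai(-6^(1/3)*y/2) + C3*airybi(-6^(1/3)*y/2), y)


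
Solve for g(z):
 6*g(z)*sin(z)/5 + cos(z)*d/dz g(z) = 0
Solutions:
 g(z) = C1*cos(z)^(6/5)


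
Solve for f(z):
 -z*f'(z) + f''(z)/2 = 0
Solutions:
 f(z) = C1 + C2*erfi(z)


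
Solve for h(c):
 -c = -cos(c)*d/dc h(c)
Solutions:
 h(c) = C1 + Integral(c/cos(c), c)


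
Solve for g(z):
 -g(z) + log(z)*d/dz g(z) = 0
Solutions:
 g(z) = C1*exp(li(z))


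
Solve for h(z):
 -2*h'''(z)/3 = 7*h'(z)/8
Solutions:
 h(z) = C1 + C2*sin(sqrt(21)*z/4) + C3*cos(sqrt(21)*z/4)


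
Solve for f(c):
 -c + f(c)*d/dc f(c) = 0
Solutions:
 f(c) = -sqrt(C1 + c^2)
 f(c) = sqrt(C1 + c^2)


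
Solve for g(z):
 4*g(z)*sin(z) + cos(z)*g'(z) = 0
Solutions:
 g(z) = C1*cos(z)^4


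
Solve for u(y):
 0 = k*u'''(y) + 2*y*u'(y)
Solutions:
 u(y) = C1 + Integral(C2*airyai(2^(1/3)*y*(-1/k)^(1/3)) + C3*airybi(2^(1/3)*y*(-1/k)^(1/3)), y)


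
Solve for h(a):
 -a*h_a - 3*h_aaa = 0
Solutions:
 h(a) = C1 + Integral(C2*airyai(-3^(2/3)*a/3) + C3*airybi(-3^(2/3)*a/3), a)


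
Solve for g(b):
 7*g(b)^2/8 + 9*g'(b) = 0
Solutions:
 g(b) = 72/(C1 + 7*b)


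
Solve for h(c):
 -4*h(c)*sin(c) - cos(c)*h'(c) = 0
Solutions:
 h(c) = C1*cos(c)^4


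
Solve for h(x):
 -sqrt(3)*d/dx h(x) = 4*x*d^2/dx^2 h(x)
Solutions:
 h(x) = C1 + C2*x^(1 - sqrt(3)/4)


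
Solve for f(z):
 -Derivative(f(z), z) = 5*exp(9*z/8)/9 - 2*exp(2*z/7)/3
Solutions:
 f(z) = C1 - 40*exp(9*z/8)/81 + 7*exp(2*z/7)/3


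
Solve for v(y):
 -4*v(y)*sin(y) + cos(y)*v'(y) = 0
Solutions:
 v(y) = C1/cos(y)^4


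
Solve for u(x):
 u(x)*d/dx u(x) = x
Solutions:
 u(x) = -sqrt(C1 + x^2)
 u(x) = sqrt(C1 + x^2)


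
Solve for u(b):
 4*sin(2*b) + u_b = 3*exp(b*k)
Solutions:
 u(b) = C1 + 2*cos(2*b) + 3*exp(b*k)/k


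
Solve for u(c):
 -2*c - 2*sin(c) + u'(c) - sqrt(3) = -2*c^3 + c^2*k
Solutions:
 u(c) = C1 - c^4/2 + c^3*k/3 + c^2 + sqrt(3)*c - 2*cos(c)


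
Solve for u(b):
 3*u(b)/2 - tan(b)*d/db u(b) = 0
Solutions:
 u(b) = C1*sin(b)^(3/2)


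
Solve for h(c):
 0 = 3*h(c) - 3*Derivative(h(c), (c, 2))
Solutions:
 h(c) = C1*exp(-c) + C2*exp(c)


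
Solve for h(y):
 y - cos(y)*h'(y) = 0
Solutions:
 h(y) = C1 + Integral(y/cos(y), y)


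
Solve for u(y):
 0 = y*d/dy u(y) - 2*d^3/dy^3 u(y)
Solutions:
 u(y) = C1 + Integral(C2*airyai(2^(2/3)*y/2) + C3*airybi(2^(2/3)*y/2), y)


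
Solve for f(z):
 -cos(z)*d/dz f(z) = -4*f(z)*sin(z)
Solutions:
 f(z) = C1/cos(z)^4


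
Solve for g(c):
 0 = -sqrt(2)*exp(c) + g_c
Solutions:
 g(c) = C1 + sqrt(2)*exp(c)


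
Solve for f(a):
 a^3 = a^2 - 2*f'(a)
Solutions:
 f(a) = C1 - a^4/8 + a^3/6


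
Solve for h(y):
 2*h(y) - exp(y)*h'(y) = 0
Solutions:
 h(y) = C1*exp(-2*exp(-y))


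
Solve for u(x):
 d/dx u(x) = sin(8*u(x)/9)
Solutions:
 -x + 9*log(cos(8*u(x)/9) - 1)/16 - 9*log(cos(8*u(x)/9) + 1)/16 = C1


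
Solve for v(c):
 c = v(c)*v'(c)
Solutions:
 v(c) = -sqrt(C1 + c^2)
 v(c) = sqrt(C1 + c^2)


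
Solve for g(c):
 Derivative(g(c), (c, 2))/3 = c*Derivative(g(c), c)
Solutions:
 g(c) = C1 + C2*erfi(sqrt(6)*c/2)


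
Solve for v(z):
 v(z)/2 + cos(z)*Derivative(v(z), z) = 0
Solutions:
 v(z) = C1*(sin(z) - 1)^(1/4)/(sin(z) + 1)^(1/4)


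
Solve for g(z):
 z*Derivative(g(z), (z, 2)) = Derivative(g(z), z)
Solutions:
 g(z) = C1 + C2*z^2


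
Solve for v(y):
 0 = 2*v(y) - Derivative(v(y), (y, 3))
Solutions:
 v(y) = C3*exp(2^(1/3)*y) + (C1*sin(2^(1/3)*sqrt(3)*y/2) + C2*cos(2^(1/3)*sqrt(3)*y/2))*exp(-2^(1/3)*y/2)


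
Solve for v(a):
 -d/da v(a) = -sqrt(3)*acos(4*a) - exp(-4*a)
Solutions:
 v(a) = C1 + sqrt(3)*a*acos(4*a) - sqrt(3)*sqrt(1 - 16*a^2)/4 - exp(-4*a)/4


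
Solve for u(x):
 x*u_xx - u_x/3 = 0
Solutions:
 u(x) = C1 + C2*x^(4/3)


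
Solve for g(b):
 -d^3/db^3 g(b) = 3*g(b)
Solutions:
 g(b) = C3*exp(-3^(1/3)*b) + (C1*sin(3^(5/6)*b/2) + C2*cos(3^(5/6)*b/2))*exp(3^(1/3)*b/2)


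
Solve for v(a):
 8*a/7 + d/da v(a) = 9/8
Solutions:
 v(a) = C1 - 4*a^2/7 + 9*a/8


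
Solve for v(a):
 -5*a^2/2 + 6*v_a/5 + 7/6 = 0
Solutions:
 v(a) = C1 + 25*a^3/36 - 35*a/36


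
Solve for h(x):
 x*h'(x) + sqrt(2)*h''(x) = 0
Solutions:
 h(x) = C1 + C2*erf(2^(1/4)*x/2)


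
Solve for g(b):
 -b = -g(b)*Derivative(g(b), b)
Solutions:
 g(b) = -sqrt(C1 + b^2)
 g(b) = sqrt(C1 + b^2)


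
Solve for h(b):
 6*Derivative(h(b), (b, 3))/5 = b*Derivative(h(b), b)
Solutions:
 h(b) = C1 + Integral(C2*airyai(5^(1/3)*6^(2/3)*b/6) + C3*airybi(5^(1/3)*6^(2/3)*b/6), b)


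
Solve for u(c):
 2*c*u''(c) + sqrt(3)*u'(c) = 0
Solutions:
 u(c) = C1 + C2*c^(1 - sqrt(3)/2)


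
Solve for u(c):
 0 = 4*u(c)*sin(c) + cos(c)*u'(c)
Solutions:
 u(c) = C1*cos(c)^4


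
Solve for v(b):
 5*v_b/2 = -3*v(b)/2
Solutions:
 v(b) = C1*exp(-3*b/5)


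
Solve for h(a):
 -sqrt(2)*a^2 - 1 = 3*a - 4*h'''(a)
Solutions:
 h(a) = C1 + C2*a + C3*a^2 + sqrt(2)*a^5/240 + a^4/32 + a^3/24


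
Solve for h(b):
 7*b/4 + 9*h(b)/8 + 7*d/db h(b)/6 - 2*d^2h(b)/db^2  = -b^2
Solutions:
 h(b) = C1*exp(b*(7 - sqrt(373))/24) + C2*exp(b*(7 + sqrt(373))/24) - 8*b^2/9 + 70*b/243 - 22696/6561


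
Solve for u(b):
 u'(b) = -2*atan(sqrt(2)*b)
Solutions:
 u(b) = C1 - 2*b*atan(sqrt(2)*b) + sqrt(2)*log(2*b^2 + 1)/2


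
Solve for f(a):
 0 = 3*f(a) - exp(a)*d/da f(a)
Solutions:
 f(a) = C1*exp(-3*exp(-a))


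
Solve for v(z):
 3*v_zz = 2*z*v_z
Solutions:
 v(z) = C1 + C2*erfi(sqrt(3)*z/3)


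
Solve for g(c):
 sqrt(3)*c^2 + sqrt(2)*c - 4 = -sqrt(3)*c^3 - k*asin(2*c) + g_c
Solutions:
 g(c) = C1 + sqrt(3)*c^4/4 + sqrt(3)*c^3/3 + sqrt(2)*c^2/2 - 4*c + k*(c*asin(2*c) + sqrt(1 - 4*c^2)/2)


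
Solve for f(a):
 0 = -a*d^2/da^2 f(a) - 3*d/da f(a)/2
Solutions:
 f(a) = C1 + C2/sqrt(a)


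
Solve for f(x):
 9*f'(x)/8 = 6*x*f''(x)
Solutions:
 f(x) = C1 + C2*x^(19/16)


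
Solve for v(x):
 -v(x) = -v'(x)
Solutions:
 v(x) = C1*exp(x)


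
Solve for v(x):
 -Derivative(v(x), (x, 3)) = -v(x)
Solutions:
 v(x) = C3*exp(x) + (C1*sin(sqrt(3)*x/2) + C2*cos(sqrt(3)*x/2))*exp(-x/2)


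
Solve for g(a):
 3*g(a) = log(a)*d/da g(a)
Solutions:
 g(a) = C1*exp(3*li(a))


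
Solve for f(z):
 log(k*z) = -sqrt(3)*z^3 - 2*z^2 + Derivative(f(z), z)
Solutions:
 f(z) = C1 + sqrt(3)*z^4/4 + 2*z^3/3 + z*log(k*z) - z


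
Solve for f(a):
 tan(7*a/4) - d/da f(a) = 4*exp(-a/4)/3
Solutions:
 f(a) = C1 + 2*log(tan(7*a/4)^2 + 1)/7 + 16*exp(-a/4)/3


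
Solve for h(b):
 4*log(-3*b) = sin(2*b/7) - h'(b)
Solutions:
 h(b) = C1 - 4*b*log(-b) - 4*b*log(3) + 4*b - 7*cos(2*b/7)/2


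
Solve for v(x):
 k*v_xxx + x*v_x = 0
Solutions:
 v(x) = C1 + Integral(C2*airyai(x*(-1/k)^(1/3)) + C3*airybi(x*(-1/k)^(1/3)), x)


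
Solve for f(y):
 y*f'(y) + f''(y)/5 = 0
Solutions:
 f(y) = C1 + C2*erf(sqrt(10)*y/2)


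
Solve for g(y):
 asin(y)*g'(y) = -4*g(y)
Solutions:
 g(y) = C1*exp(-4*Integral(1/asin(y), y))


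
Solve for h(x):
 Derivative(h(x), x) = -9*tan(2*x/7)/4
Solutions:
 h(x) = C1 + 63*log(cos(2*x/7))/8


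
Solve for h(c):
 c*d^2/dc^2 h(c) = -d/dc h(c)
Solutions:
 h(c) = C1 + C2*log(c)


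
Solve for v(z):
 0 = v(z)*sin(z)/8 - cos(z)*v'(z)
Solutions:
 v(z) = C1/cos(z)^(1/8)


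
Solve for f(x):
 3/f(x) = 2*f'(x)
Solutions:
 f(x) = -sqrt(C1 + 3*x)
 f(x) = sqrt(C1 + 3*x)


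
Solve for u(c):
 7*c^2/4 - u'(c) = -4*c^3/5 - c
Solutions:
 u(c) = C1 + c^4/5 + 7*c^3/12 + c^2/2


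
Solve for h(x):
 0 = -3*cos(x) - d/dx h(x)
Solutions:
 h(x) = C1 - 3*sin(x)


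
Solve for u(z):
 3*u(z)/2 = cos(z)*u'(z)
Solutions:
 u(z) = C1*(sin(z) + 1)^(3/4)/(sin(z) - 1)^(3/4)


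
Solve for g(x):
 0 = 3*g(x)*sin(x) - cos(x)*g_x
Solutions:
 g(x) = C1/cos(x)^3


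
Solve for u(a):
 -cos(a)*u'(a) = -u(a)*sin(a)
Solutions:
 u(a) = C1/cos(a)


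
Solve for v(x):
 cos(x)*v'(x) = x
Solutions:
 v(x) = C1 + Integral(x/cos(x), x)


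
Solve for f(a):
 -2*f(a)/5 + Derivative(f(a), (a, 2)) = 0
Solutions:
 f(a) = C1*exp(-sqrt(10)*a/5) + C2*exp(sqrt(10)*a/5)


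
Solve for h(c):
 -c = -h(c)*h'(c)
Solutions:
 h(c) = -sqrt(C1 + c^2)
 h(c) = sqrt(C1 + c^2)


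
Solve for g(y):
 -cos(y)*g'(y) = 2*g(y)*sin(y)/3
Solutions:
 g(y) = C1*cos(y)^(2/3)


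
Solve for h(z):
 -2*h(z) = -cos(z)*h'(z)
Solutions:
 h(z) = C1*(sin(z) + 1)/(sin(z) - 1)


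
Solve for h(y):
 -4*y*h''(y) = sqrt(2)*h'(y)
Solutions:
 h(y) = C1 + C2*y^(1 - sqrt(2)/4)


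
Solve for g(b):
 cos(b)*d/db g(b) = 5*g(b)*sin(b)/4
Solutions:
 g(b) = C1/cos(b)^(5/4)


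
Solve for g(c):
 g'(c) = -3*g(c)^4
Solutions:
 g(c) = (-3^(2/3) - 3*3^(1/6)*I)*(1/(C1 + 3*c))^(1/3)/6
 g(c) = (-3^(2/3) + 3*3^(1/6)*I)*(1/(C1 + 3*c))^(1/3)/6
 g(c) = (1/(C1 + 9*c))^(1/3)


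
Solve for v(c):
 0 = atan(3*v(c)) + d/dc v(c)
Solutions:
 Integral(1/atan(3*_y), (_y, v(c))) = C1 - c


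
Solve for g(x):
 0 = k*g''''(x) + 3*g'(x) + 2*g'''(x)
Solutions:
 g(x) = C1 + C2*exp(-x*((sqrt(((81 + 16/k^2)^2 - 256/k^4)/k^2)/2 + 81/(2*k) + 8/k^3)^(1/3) + 2/k + 4/(k^2*(sqrt(((81 + 16/k^2)^2 - 256/k^4)/k^2)/2 + 81/(2*k) + 8/k^3)^(1/3)))/3) + C3*exp(x*((sqrt(((81 + 16/k^2)^2 - 256/k^4)/k^2)/2 + 81/(2*k) + 8/k^3)^(1/3) - sqrt(3)*I*(sqrt(((81 + 16/k^2)^2 - 256/k^4)/k^2)/2 + 81/(2*k) + 8/k^3)^(1/3) - 4/k - 16/(k^2*(-1 + sqrt(3)*I)*(sqrt(((81 + 16/k^2)^2 - 256/k^4)/k^2)/2 + 81/(2*k) + 8/k^3)^(1/3)))/6) + C4*exp(x*((sqrt(((81 + 16/k^2)^2 - 256/k^4)/k^2)/2 + 81/(2*k) + 8/k^3)^(1/3) + sqrt(3)*I*(sqrt(((81 + 16/k^2)^2 - 256/k^4)/k^2)/2 + 81/(2*k) + 8/k^3)^(1/3) - 4/k + 16/(k^2*(1 + sqrt(3)*I)*(sqrt(((81 + 16/k^2)^2 - 256/k^4)/k^2)/2 + 81/(2*k) + 8/k^3)^(1/3)))/6)


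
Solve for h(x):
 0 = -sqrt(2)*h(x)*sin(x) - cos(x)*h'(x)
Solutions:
 h(x) = C1*cos(x)^(sqrt(2))


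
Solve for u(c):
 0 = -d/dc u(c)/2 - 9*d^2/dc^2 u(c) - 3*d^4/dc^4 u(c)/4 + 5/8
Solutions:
 u(c) = C1 + C2*exp(3^(1/3)*c*(-2/(1 + sqrt(577))^(1/3) + 3^(1/3)*(1 + sqrt(577))^(1/3)/6))*sin(3^(1/6)*c*(2*3^(2/3)/(1 + sqrt(577))^(1/3) + (1 + sqrt(577))^(1/3)/2)) + C3*exp(3^(1/3)*c*(-2/(1 + sqrt(577))^(1/3) + 3^(1/3)*(1 + sqrt(577))^(1/3)/6))*cos(3^(1/6)*c*(2*3^(2/3)/(1 + sqrt(577))^(1/3) + (1 + sqrt(577))^(1/3)/2)) + C4*exp(3^(1/3)*c*(-3^(1/3)*(1 + sqrt(577))^(1/3)/3 + 4/(1 + sqrt(577))^(1/3))) + 5*c/4


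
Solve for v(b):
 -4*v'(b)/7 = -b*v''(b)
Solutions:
 v(b) = C1 + C2*b^(11/7)


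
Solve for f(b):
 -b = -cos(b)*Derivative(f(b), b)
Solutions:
 f(b) = C1 + Integral(b/cos(b), b)


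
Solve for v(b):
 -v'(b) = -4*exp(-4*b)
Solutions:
 v(b) = C1 - exp(-4*b)


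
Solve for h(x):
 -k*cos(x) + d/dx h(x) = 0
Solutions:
 h(x) = C1 + k*sin(x)


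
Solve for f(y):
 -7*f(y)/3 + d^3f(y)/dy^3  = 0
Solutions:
 f(y) = C3*exp(3^(2/3)*7^(1/3)*y/3) + (C1*sin(3^(1/6)*7^(1/3)*y/2) + C2*cos(3^(1/6)*7^(1/3)*y/2))*exp(-3^(2/3)*7^(1/3)*y/6)


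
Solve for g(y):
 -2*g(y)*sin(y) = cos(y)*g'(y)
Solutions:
 g(y) = C1*cos(y)^2


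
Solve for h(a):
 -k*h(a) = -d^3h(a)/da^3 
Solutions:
 h(a) = C1*exp(a*k^(1/3)) + C2*exp(a*k^(1/3)*(-1 + sqrt(3)*I)/2) + C3*exp(-a*k^(1/3)*(1 + sqrt(3)*I)/2)


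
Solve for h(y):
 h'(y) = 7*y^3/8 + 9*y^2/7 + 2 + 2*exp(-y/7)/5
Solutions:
 h(y) = C1 + 7*y^4/32 + 3*y^3/7 + 2*y - 14*exp(-y/7)/5


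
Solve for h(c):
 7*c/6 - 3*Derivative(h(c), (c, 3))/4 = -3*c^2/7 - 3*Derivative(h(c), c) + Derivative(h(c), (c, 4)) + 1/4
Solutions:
 h(c) = C1 + C2*exp(-c*((8*sqrt(141) + 95)^(-1/3) + 2 + (8*sqrt(141) + 95)^(1/3))/8)*sin(sqrt(3)*c*(-(8*sqrt(141) + 95)^(1/3) + (8*sqrt(141) + 95)^(-1/3))/8) + C3*exp(-c*((8*sqrt(141) + 95)^(-1/3) + 2 + (8*sqrt(141) + 95)^(1/3))/8)*cos(sqrt(3)*c*(-(8*sqrt(141) + 95)^(1/3) + (8*sqrt(141) + 95)^(-1/3))/8) + C4*exp(c*(-1 + (8*sqrt(141) + 95)^(-1/3) + (8*sqrt(141) + 95)^(1/3))/4) - c^3/21 - 7*c^2/36 + c/84


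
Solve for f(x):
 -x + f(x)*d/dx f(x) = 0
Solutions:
 f(x) = -sqrt(C1 + x^2)
 f(x) = sqrt(C1 + x^2)


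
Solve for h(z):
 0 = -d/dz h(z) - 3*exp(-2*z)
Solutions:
 h(z) = C1 + 3*exp(-2*z)/2


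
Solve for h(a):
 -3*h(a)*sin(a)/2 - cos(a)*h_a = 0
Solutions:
 h(a) = C1*cos(a)^(3/2)


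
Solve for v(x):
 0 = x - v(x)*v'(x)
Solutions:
 v(x) = -sqrt(C1 + x^2)
 v(x) = sqrt(C1 + x^2)


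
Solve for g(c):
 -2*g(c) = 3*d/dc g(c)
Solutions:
 g(c) = C1*exp(-2*c/3)


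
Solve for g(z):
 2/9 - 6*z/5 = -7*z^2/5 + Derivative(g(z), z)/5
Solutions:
 g(z) = C1 + 7*z^3/3 - 3*z^2 + 10*z/9


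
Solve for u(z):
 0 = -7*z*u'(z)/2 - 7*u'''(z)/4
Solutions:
 u(z) = C1 + Integral(C2*airyai(-2^(1/3)*z) + C3*airybi(-2^(1/3)*z), z)


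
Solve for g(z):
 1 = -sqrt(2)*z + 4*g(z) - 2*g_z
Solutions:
 g(z) = C1*exp(2*z) + sqrt(2)*z/4 + sqrt(2)/8 + 1/4


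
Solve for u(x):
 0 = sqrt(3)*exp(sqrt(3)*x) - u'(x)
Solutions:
 u(x) = C1 + exp(sqrt(3)*x)


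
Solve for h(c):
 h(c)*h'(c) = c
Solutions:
 h(c) = -sqrt(C1 + c^2)
 h(c) = sqrt(C1 + c^2)


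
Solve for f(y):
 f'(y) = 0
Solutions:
 f(y) = C1


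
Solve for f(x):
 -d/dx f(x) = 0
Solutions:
 f(x) = C1


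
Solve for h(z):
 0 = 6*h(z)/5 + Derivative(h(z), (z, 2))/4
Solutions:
 h(z) = C1*sin(2*sqrt(30)*z/5) + C2*cos(2*sqrt(30)*z/5)


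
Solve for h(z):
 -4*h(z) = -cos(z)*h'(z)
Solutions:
 h(z) = C1*(sin(z)^2 + 2*sin(z) + 1)/(sin(z)^2 - 2*sin(z) + 1)


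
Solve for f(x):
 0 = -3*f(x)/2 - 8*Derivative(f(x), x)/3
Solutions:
 f(x) = C1*exp(-9*x/16)


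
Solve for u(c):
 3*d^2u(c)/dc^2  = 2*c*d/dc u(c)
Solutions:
 u(c) = C1 + C2*erfi(sqrt(3)*c/3)


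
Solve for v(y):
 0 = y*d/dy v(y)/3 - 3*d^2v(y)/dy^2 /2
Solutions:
 v(y) = C1 + C2*erfi(y/3)


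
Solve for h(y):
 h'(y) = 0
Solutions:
 h(y) = C1


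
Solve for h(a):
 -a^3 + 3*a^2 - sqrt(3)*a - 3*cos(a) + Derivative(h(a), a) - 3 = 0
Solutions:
 h(a) = C1 + a^4/4 - a^3 + sqrt(3)*a^2/2 + 3*a + 3*sin(a)


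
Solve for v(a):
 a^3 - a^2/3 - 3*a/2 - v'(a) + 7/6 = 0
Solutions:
 v(a) = C1 + a^4/4 - a^3/9 - 3*a^2/4 + 7*a/6


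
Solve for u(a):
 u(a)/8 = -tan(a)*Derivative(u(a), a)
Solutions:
 u(a) = C1/sin(a)^(1/8)


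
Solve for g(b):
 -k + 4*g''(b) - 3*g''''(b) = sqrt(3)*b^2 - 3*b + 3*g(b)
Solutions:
 g(b) = -sqrt(3)*b^2/3 + b - k/3 + (C1*sin(b*sin(atan(sqrt(5)/2)/2)) + C2*cos(b*sin(atan(sqrt(5)/2)/2)))*exp(-b*cos(atan(sqrt(5)/2)/2)) + (C3*sin(b*sin(atan(sqrt(5)/2)/2)) + C4*cos(b*sin(atan(sqrt(5)/2)/2)))*exp(b*cos(atan(sqrt(5)/2)/2)) - 8*sqrt(3)/9


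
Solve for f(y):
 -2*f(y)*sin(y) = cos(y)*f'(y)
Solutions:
 f(y) = C1*cos(y)^2


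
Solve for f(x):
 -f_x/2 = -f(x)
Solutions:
 f(x) = C1*exp(2*x)


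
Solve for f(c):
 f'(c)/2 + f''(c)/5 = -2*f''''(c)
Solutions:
 f(c) = C1 + C2*exp(-15^(1/3)*c*(-(225 + sqrt(50745))^(1/3) + 2*15^(1/3)/(225 + sqrt(50745))^(1/3))/60)*sin(3^(1/6)*5^(1/3)*c*(6*5^(1/3)/(225 + sqrt(50745))^(1/3) + 3^(2/3)*(225 + sqrt(50745))^(1/3))/60) + C3*exp(-15^(1/3)*c*(-(225 + sqrt(50745))^(1/3) + 2*15^(1/3)/(225 + sqrt(50745))^(1/3))/60)*cos(3^(1/6)*5^(1/3)*c*(6*5^(1/3)/(225 + sqrt(50745))^(1/3) + 3^(2/3)*(225 + sqrt(50745))^(1/3))/60) + C4*exp(15^(1/3)*c*(-(225 + sqrt(50745))^(1/3) + 2*15^(1/3)/(225 + sqrt(50745))^(1/3))/30)


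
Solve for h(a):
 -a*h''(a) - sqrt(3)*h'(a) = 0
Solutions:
 h(a) = C1 + C2*a^(1 - sqrt(3))
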